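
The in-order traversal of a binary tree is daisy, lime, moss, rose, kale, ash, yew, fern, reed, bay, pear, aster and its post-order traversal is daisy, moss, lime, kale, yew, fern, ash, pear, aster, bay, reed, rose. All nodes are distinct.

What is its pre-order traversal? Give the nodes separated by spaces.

The last element of post-order is the root; it splits in-order into left and right subtrees.
Root rose: left subtree has 3 nodes {daisy, lime, moss}, right has 8 {kale, ash, yew, fern, reed, bay, pear, aster}.
  Root lime: left subtree has 1 node {daisy}, right has 1 {moss}.
  Root reed: left subtree has 4 nodes {kale, ash, yew, fern}, right has 3 {bay, pear, aster}.
    Root ash: left subtree has 1 node {kale}, right has 2 {yew, fern}.
      Root fern: left subtree has 1 node {yew}, right has 0 { }.
    Root bay: left subtree has 0 nodes { }, right has 2 {pear, aster}.
      Root aster: left subtree has 1 node {pear}, right has 0 { }.

rose lime daisy moss reed ash kale fern yew bay aster pear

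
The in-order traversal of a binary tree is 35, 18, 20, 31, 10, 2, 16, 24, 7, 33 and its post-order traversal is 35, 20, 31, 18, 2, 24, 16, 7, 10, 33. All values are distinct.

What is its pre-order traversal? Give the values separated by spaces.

The last element of post-order is the root; it splits in-order into left and right subtrees.
Root 33: left subtree has 9 nodes {35, 18, 20, 31, 10, 2, 16, 24, 7}, right has 0 { }.
  Root 10: left subtree has 4 nodes {35, 18, 20, 31}, right has 4 {2, 16, 24, 7}.
    Root 18: left subtree has 1 node {35}, right has 2 {20, 31}.
      Root 31: left subtree has 1 node {20}, right has 0 { }.
    Root 7: left subtree has 3 nodes {2, 16, 24}, right has 0 { }.
      Root 16: left subtree has 1 node {2}, right has 1 {24}.

33 10 18 35 31 20 7 16 2 24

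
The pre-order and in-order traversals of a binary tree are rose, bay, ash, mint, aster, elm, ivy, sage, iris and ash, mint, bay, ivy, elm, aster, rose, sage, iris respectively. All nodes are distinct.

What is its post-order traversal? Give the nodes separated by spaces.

mint ash ivy elm aster bay iris sage rose

The first element of pre-order is the root; it splits in-order into left and right subtrees.
Root rose: left subtree has 6 nodes {ash, mint, bay, ivy, elm, aster}, right has 2 {sage, iris}.
  Root bay: left subtree has 2 nodes {ash, mint}, right has 3 {ivy, elm, aster}.
    Root ash: left subtree has 0 nodes { }, right has 1 {mint}.
    Root aster: left subtree has 2 nodes {ivy, elm}, right has 0 { }.
      Root elm: left subtree has 1 node {ivy}, right has 0 { }.
  Root sage: left subtree has 0 nodes { }, right has 1 {iris}.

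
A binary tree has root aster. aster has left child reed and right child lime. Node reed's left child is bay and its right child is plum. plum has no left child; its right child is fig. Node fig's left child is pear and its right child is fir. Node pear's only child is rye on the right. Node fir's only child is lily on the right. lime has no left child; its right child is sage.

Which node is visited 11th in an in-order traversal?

In-order visits the left subtree, then the node, then the right subtree.
At aster: go left to reed.
  At reed: go left to bay.
    bay is a leaf — visit bay.
  Visit reed.
  At reed: go right to plum.
    At plum: no left child.
    Visit plum.
    At plum: go right to fig.
      At fig: go left to pear.
        At pear: no left child.
        Visit pear.
        At pear: go right to rye.
          rye is a leaf — visit rye.
      Visit fig.
      At fig: go right to fir.
        At fir: no left child.
        Visit fir.
        At fir: go right to lily.
          lily is a leaf — visit lily.
Visit aster.
At aster: go right to lime.
  At lime: no left child.
  Visit lime.
  At lime: go right to sage.
    sage is a leaf — visit sage.
Full in-order sequence: bay, reed, plum, pear, rye, fig, fir, lily, aster, lime, sage.

sage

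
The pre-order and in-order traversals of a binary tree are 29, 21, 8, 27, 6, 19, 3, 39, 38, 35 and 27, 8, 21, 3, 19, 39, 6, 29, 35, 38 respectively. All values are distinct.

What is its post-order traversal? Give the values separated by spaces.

27 8 3 39 19 6 21 35 38 29

The first element of pre-order is the root; it splits in-order into left and right subtrees.
Root 29: left subtree has 7 nodes {27, 8, 21, 3, 19, 39, 6}, right has 2 {35, 38}.
  Root 21: left subtree has 2 nodes {27, 8}, right has 4 {3, 19, 39, 6}.
    Root 8: left subtree has 1 node {27}, right has 0 { }.
    Root 6: left subtree has 3 nodes {3, 19, 39}, right has 0 { }.
      Root 19: left subtree has 1 node {3}, right has 1 {39}.
  Root 38: left subtree has 1 node {35}, right has 0 { }.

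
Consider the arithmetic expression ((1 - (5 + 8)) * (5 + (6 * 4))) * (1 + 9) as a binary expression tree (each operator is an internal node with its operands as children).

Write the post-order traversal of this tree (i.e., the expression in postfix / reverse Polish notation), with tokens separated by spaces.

Post-order on an expression tree gives postfix notation: for each operator, emit left operand, right operand, then the operator.

1 5 8 + - 5 6 4 * + * 1 9 + *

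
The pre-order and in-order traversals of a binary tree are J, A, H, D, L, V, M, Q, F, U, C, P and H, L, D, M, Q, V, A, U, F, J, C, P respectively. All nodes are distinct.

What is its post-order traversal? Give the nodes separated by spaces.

L Q M V D H U F A P C J

The first element of pre-order is the root; it splits in-order into left and right subtrees.
Root J: left subtree has 9 nodes {H, L, D, M, Q, V, A, U, F}, right has 2 {C, P}.
  Root A: left subtree has 6 nodes {H, L, D, M, Q, V}, right has 2 {U, F}.
    Root H: left subtree has 0 nodes { }, right has 5 {L, D, M, Q, V}.
      Root D: left subtree has 1 node {L}, right has 3 {M, Q, V}.
        Root V: left subtree has 2 nodes {M, Q}, right has 0 { }.
          Root M: left subtree has 0 nodes { }, right has 1 {Q}.
    Root F: left subtree has 1 node {U}, right has 0 { }.
  Root C: left subtree has 0 nodes { }, right has 1 {P}.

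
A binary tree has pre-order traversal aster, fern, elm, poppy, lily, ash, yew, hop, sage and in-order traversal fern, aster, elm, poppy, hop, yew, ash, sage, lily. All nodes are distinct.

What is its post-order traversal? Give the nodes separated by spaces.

fern hop yew sage ash lily poppy elm aster

The first element of pre-order is the root; it splits in-order into left and right subtrees.
Root aster: left subtree has 1 node {fern}, right has 7 {elm, poppy, hop, yew, ash, sage, lily}.
  Root elm: left subtree has 0 nodes { }, right has 6 {poppy, hop, yew, ash, sage, lily}.
    Root poppy: left subtree has 0 nodes { }, right has 5 {hop, yew, ash, sage, lily}.
      Root lily: left subtree has 4 nodes {hop, yew, ash, sage}, right has 0 { }.
        Root ash: left subtree has 2 nodes {hop, yew}, right has 1 {sage}.
          Root yew: left subtree has 1 node {hop}, right has 0 { }.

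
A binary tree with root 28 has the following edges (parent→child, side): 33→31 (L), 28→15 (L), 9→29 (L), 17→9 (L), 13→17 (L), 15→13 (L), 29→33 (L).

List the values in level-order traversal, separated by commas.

28, 15, 13, 17, 9, 29, 33, 31

Level-order visits nodes level by level from the root, left to right within each level.
Level 0: 28
Level 1: 15
Level 2: 13
Level 3: 17
Level 4: 9
Level 5: 29
Level 6: 33
Level 7: 31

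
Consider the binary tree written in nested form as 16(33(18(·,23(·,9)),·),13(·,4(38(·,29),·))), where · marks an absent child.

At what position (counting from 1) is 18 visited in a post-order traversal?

Post-order visits the left subtree, then the right subtree, then the node.
At 16: go left to 33.
  At 33: go left to 18.
    At 18: no left child.
    At 18: go right to 23.
      At 23: no left child.
      At 23: go right to 9.
        9 is a leaf — visit 9.
      Visit 23.
    Visit 18.
  At 33: no right child.
  Visit 33.
At 16: go right to 13.
  At 13: no left child.
  At 13: go right to 4.
    At 4: go left to 38.
      At 38: no left child.
      At 38: go right to 29.
        29 is a leaf — visit 29.
      Visit 38.
    At 4: no right child.
    Visit 4.
  Visit 13.
Visit 16.
Full post-order sequence: 9, 23, 18, 33, 29, 38, 4, 13, 16.

3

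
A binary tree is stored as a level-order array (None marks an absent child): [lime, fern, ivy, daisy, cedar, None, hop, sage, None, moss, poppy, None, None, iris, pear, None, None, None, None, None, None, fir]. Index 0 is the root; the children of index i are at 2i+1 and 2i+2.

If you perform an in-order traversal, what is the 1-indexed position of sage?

In-order visits the left subtree, then the node, then the right subtree.
At lime: go left to fern.
  At fern: go left to daisy.
    At daisy: go left to sage.
      sage is a leaf — visit sage.
    Visit daisy.
    At daisy: no right child.
  Visit fern.
  At fern: go right to cedar.
    At cedar: go left to moss.
      moss is a leaf — visit moss.
    Visit cedar.
    At cedar: go right to poppy.
      At poppy: go left to fir.
        fir is a leaf — visit fir.
      Visit poppy.
      At poppy: no right child.
Visit lime.
At lime: go right to ivy.
  At ivy: no left child.
  Visit ivy.
  At ivy: go right to hop.
    At hop: go left to iris.
      iris is a leaf — visit iris.
    Visit hop.
    At hop: go right to pear.
      pear is a leaf — visit pear.
Full in-order sequence: sage, daisy, fern, moss, cedar, fir, poppy, lime, ivy, iris, hop, pear.

1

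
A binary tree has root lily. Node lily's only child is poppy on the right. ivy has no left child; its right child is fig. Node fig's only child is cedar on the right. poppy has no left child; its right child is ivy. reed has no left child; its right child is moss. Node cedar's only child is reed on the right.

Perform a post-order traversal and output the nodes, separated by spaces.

moss reed cedar fig ivy poppy lily

Post-order visits the left subtree, then the right subtree, then the node.
At lily: no left child.
At lily: go right to poppy.
  At poppy: no left child.
  At poppy: go right to ivy.
    At ivy: no left child.
    At ivy: go right to fig.
      At fig: no left child.
      At fig: go right to cedar.
        At cedar: no left child.
        At cedar: go right to reed.
          At reed: no left child.
          At reed: go right to moss.
            moss is a leaf — visit moss.
          Visit reed.
        Visit cedar.
      Visit fig.
    Visit ivy.
  Visit poppy.
Visit lily.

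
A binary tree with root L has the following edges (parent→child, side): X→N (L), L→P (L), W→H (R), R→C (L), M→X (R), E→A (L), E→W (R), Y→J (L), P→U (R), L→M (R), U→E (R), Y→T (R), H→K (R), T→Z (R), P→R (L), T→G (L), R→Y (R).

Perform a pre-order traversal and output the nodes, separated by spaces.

L P R C Y J T G Z U E A W H K M X N

Pre-order visits the node, then its left subtree, then its right subtree.
Visit L.
At L: go left to P.
  Visit P.
  At P: go left to R.
    Visit R.
    At R: go left to C.
      C is a leaf — visit C.
    At R: go right to Y.
      Visit Y.
      At Y: go left to J.
        J is a leaf — visit J.
      At Y: go right to T.
        Visit T.
        At T: go left to G.
          G is a leaf — visit G.
        At T: go right to Z.
          Z is a leaf — visit Z.
  At P: go right to U.
    Visit U.
    At U: no left child.
    At U: go right to E.
      Visit E.
      At E: go left to A.
        A is a leaf — visit A.
      At E: go right to W.
        Visit W.
        At W: no left child.
        At W: go right to H.
          Visit H.
          At H: no left child.
          At H: go right to K.
            K is a leaf — visit K.
At L: go right to M.
  Visit M.
  At M: no left child.
  At M: go right to X.
    Visit X.
    At X: go left to N.
      N is a leaf — visit N.
    At X: no right child.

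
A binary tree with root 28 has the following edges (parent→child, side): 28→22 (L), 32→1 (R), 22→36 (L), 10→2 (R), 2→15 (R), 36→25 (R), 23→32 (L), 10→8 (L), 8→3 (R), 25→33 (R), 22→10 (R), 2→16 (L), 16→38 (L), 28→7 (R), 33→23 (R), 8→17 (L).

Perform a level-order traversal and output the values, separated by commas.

Level-order visits nodes level by level from the root, left to right within each level.
Level 0: 28
Level 1: 22, 7
Level 2: 36, 10
Level 3: 25, 8, 2
Level 4: 33, 17, 3, 16, 15
Level 5: 23, 38
Level 6: 32
Level 7: 1

28, 22, 7, 36, 10, 25, 8, 2, 33, 17, 3, 16, 15, 23, 38, 32, 1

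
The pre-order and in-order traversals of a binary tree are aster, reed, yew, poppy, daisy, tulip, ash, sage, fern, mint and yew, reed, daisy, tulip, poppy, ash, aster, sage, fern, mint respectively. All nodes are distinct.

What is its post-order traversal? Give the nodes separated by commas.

yew, tulip, daisy, ash, poppy, reed, mint, fern, sage, aster

The first element of pre-order is the root; it splits in-order into left and right subtrees.
Root aster: left subtree has 6 nodes {yew, reed, daisy, tulip, poppy, ash}, right has 3 {sage, fern, mint}.
  Root reed: left subtree has 1 node {yew}, right has 4 {daisy, tulip, poppy, ash}.
    Root poppy: left subtree has 2 nodes {daisy, tulip}, right has 1 {ash}.
      Root daisy: left subtree has 0 nodes { }, right has 1 {tulip}.
  Root sage: left subtree has 0 nodes { }, right has 2 {fern, mint}.
    Root fern: left subtree has 0 nodes { }, right has 1 {mint}.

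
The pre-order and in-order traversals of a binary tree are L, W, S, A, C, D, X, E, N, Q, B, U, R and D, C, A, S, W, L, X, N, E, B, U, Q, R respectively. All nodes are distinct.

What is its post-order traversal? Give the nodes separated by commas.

D, C, A, S, W, N, U, B, R, Q, E, X, L

The first element of pre-order is the root; it splits in-order into left and right subtrees.
Root L: left subtree has 5 nodes {D, C, A, S, W}, right has 7 {X, N, E, B, U, Q, R}.
  Root W: left subtree has 4 nodes {D, C, A, S}, right has 0 { }.
    Root S: left subtree has 3 nodes {D, C, A}, right has 0 { }.
      Root A: left subtree has 2 nodes {D, C}, right has 0 { }.
        Root C: left subtree has 1 node {D}, right has 0 { }.
  Root X: left subtree has 0 nodes { }, right has 6 {N, E, B, U, Q, R}.
    Root E: left subtree has 1 node {N}, right has 4 {B, U, Q, R}.
      Root Q: left subtree has 2 nodes {B, U}, right has 1 {R}.
        Root B: left subtree has 0 nodes { }, right has 1 {U}.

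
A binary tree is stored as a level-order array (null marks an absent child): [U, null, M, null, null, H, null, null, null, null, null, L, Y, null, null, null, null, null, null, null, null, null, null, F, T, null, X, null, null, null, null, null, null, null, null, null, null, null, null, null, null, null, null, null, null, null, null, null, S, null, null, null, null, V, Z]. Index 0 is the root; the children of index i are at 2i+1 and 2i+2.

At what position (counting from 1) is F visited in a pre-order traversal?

Pre-order visits the node, then its left subtree, then its right subtree.
Visit U.
At U: no left child.
At U: go right to M.
  Visit M.
  At M: go left to H.
    Visit H.
    At H: go left to L.
      Visit L.
      At L: go left to F.
        Visit F.
        At F: no left child.
        At F: go right to S.
          S is a leaf — visit S.
      At L: go right to T.
        T is a leaf — visit T.
    At H: go right to Y.
      Visit Y.
      At Y: no left child.
      At Y: go right to X.
        Visit X.
        At X: go left to V.
          V is a leaf — visit V.
        At X: go right to Z.
          Z is a leaf — visit Z.
  At M: no right child.
Full pre-order sequence: U, M, H, L, F, S, T, Y, X, V, Z.

5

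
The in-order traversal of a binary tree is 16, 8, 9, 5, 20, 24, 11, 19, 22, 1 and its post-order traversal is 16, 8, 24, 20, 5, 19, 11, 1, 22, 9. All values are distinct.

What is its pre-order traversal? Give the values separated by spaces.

The last element of post-order is the root; it splits in-order into left and right subtrees.
Root 9: left subtree has 2 nodes {16, 8}, right has 7 {5, 20, 24, 11, 19, 22, 1}.
  Root 8: left subtree has 1 node {16}, right has 0 { }.
  Root 22: left subtree has 5 nodes {5, 20, 24, 11, 19}, right has 1 {1}.
    Root 11: left subtree has 3 nodes {5, 20, 24}, right has 1 {19}.
      Root 5: left subtree has 0 nodes { }, right has 2 {20, 24}.
        Root 20: left subtree has 0 nodes { }, right has 1 {24}.

9 8 16 22 11 5 20 24 19 1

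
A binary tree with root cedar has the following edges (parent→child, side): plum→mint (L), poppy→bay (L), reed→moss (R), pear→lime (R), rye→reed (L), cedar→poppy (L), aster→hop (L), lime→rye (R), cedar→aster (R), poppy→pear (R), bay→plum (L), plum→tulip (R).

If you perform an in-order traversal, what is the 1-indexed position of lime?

7

In-order visits the left subtree, then the node, then the right subtree.
At cedar: go left to poppy.
  At poppy: go left to bay.
    At bay: go left to plum.
      At plum: go left to mint.
        mint is a leaf — visit mint.
      Visit plum.
      At plum: go right to tulip.
        tulip is a leaf — visit tulip.
    Visit bay.
    At bay: no right child.
  Visit poppy.
  At poppy: go right to pear.
    At pear: no left child.
    Visit pear.
    At pear: go right to lime.
      At lime: no left child.
      Visit lime.
      At lime: go right to rye.
        At rye: go left to reed.
          At reed: no left child.
          Visit reed.
          At reed: go right to moss.
            moss is a leaf — visit moss.
        Visit rye.
        At rye: no right child.
Visit cedar.
At cedar: go right to aster.
  At aster: go left to hop.
    hop is a leaf — visit hop.
  Visit aster.
  At aster: no right child.
Full in-order sequence: mint, plum, tulip, bay, poppy, pear, lime, reed, moss, rye, cedar, hop, aster.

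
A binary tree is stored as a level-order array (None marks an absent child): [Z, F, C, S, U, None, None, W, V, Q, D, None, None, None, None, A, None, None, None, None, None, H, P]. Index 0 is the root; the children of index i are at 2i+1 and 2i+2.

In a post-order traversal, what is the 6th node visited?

H

Post-order visits the left subtree, then the right subtree, then the node.
At Z: go left to F.
  At F: go left to S.
    At S: go left to W.
      At W: go left to A.
        A is a leaf — visit A.
      At W: no right child.
      Visit W.
    At S: go right to V.
      V is a leaf — visit V.
    Visit S.
  At F: go right to U.
    At U: go left to Q.
      Q is a leaf — visit Q.
    At U: go right to D.
      At D: go left to H.
        H is a leaf — visit H.
      At D: go right to P.
        P is a leaf — visit P.
      Visit D.
    Visit U.
  Visit F.
At Z: go right to C.
  C is a leaf — visit C.
Visit Z.
Full post-order sequence: A, W, V, S, Q, H, P, D, U, F, C, Z.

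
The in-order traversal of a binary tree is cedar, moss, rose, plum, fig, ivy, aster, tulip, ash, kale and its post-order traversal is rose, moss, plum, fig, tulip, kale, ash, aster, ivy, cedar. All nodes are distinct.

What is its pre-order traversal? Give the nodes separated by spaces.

cedar ivy fig plum moss rose aster ash tulip kale

The last element of post-order is the root; it splits in-order into left and right subtrees.
Root cedar: left subtree has 0 nodes { }, right has 9 {moss, rose, plum, fig, ivy, aster, tulip, ash, kale}.
  Root ivy: left subtree has 4 nodes {moss, rose, plum, fig}, right has 4 {aster, tulip, ash, kale}.
    Root fig: left subtree has 3 nodes {moss, rose, plum}, right has 0 { }.
      Root plum: left subtree has 2 nodes {moss, rose}, right has 0 { }.
        Root moss: left subtree has 0 nodes { }, right has 1 {rose}.
    Root aster: left subtree has 0 nodes { }, right has 3 {tulip, ash, kale}.
      Root ash: left subtree has 1 node {tulip}, right has 1 {kale}.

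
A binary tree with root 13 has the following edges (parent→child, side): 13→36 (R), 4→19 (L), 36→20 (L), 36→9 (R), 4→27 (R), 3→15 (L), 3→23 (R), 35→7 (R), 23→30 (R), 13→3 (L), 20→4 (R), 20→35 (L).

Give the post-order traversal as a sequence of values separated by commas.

Post-order visits the left subtree, then the right subtree, then the node.
At 13: go left to 3.
  At 3: go left to 15.
    15 is a leaf — visit 15.
  At 3: go right to 23.
    At 23: no left child.
    At 23: go right to 30.
      30 is a leaf — visit 30.
    Visit 23.
  Visit 3.
At 13: go right to 36.
  At 36: go left to 20.
    At 20: go left to 35.
      At 35: no left child.
      At 35: go right to 7.
        7 is a leaf — visit 7.
      Visit 35.
    At 20: go right to 4.
      At 4: go left to 19.
        19 is a leaf — visit 19.
      At 4: go right to 27.
        27 is a leaf — visit 27.
      Visit 4.
    Visit 20.
  At 36: go right to 9.
    9 is a leaf — visit 9.
  Visit 36.
Visit 13.

15, 30, 23, 3, 7, 35, 19, 27, 4, 20, 9, 36, 13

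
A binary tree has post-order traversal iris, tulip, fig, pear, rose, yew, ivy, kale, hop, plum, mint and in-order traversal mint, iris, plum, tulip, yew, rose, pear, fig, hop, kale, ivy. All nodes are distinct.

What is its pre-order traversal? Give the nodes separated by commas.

mint, plum, iris, hop, yew, tulip, rose, pear, fig, kale, ivy

The last element of post-order is the root; it splits in-order into left and right subtrees.
Root mint: left subtree has 0 nodes { }, right has 10 {iris, plum, tulip, yew, rose, pear, fig, hop, kale, ivy}.
  Root plum: left subtree has 1 node {iris}, right has 8 {tulip, yew, rose, pear, fig, hop, kale, ivy}.
    Root hop: left subtree has 5 nodes {tulip, yew, rose, pear, fig}, right has 2 {kale, ivy}.
      Root yew: left subtree has 1 node {tulip}, right has 3 {rose, pear, fig}.
        Root rose: left subtree has 0 nodes { }, right has 2 {pear, fig}.
          Root pear: left subtree has 0 nodes { }, right has 1 {fig}.
      Root kale: left subtree has 0 nodes { }, right has 1 {ivy}.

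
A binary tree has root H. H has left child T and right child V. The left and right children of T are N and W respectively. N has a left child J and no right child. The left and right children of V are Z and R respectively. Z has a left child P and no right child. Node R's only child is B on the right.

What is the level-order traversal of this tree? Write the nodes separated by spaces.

H T V N W Z R J P B

Level-order visits nodes level by level from the root, left to right within each level.
Level 0: H
Level 1: T, V
Level 2: N, W, Z, R
Level 3: J, P, B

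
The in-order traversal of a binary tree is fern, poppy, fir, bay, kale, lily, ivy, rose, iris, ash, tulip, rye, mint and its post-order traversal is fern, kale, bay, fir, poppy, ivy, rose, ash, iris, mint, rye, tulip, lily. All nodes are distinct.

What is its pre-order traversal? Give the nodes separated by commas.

lily, poppy, fern, fir, bay, kale, tulip, iris, rose, ivy, ash, rye, mint

The last element of post-order is the root; it splits in-order into left and right subtrees.
Root lily: left subtree has 5 nodes {fern, poppy, fir, bay, kale}, right has 7 {ivy, rose, iris, ash, tulip, rye, mint}.
  Root poppy: left subtree has 1 node {fern}, right has 3 {fir, bay, kale}.
    Root fir: left subtree has 0 nodes { }, right has 2 {bay, kale}.
      Root bay: left subtree has 0 nodes { }, right has 1 {kale}.
  Root tulip: left subtree has 4 nodes {ivy, rose, iris, ash}, right has 2 {rye, mint}.
    Root iris: left subtree has 2 nodes {ivy, rose}, right has 1 {ash}.
      Root rose: left subtree has 1 node {ivy}, right has 0 { }.
    Root rye: left subtree has 0 nodes { }, right has 1 {mint}.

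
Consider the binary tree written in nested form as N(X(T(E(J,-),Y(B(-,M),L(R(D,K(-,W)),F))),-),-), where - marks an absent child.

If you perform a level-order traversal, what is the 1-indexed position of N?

Level-order visits nodes level by level from the root, left to right within each level.
Level 0: N
Level 1: X
Level 2: T
Level 3: E, Y
Level 4: J, B, L
Level 5: M, R, F
Level 6: D, K
Level 7: W
Full level-order sequence: N, X, T, E, Y, J, B, L, M, R, F, D, K, W.

1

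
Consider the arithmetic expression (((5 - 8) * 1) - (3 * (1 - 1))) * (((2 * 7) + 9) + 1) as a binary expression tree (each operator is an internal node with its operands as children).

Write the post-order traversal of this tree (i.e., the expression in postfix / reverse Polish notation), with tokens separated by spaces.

5 8 - 1 * 3 1 1 - * - 2 7 * 9 + 1 + *

Post-order on an expression tree gives postfix notation: for each operator, emit left operand, right operand, then the operator.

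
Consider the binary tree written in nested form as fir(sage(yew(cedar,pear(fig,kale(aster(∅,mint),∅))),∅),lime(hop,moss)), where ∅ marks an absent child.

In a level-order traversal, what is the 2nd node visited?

sage

Level-order visits nodes level by level from the root, left to right within each level.
Level 0: fir
Level 1: sage, lime
Level 2: yew, hop, moss
Level 3: cedar, pear
Level 4: fig, kale
Level 5: aster
Level 6: mint
Full level-order sequence: fir, sage, lime, yew, hop, moss, cedar, pear, fig, kale, aster, mint.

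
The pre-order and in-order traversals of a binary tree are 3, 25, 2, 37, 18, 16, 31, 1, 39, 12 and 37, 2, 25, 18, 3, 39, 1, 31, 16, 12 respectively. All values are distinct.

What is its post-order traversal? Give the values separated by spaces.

37 2 18 25 39 1 31 12 16 3

The first element of pre-order is the root; it splits in-order into left and right subtrees.
Root 3: left subtree has 4 nodes {37, 2, 25, 18}, right has 5 {39, 1, 31, 16, 12}.
  Root 25: left subtree has 2 nodes {37, 2}, right has 1 {18}.
    Root 2: left subtree has 1 node {37}, right has 0 { }.
  Root 16: left subtree has 3 nodes {39, 1, 31}, right has 1 {12}.
    Root 31: left subtree has 2 nodes {39, 1}, right has 0 { }.
      Root 1: left subtree has 1 node {39}, right has 0 { }.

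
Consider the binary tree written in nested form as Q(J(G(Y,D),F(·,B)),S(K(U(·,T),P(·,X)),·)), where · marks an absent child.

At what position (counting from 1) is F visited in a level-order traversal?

5

Level-order visits nodes level by level from the root, left to right within each level.
Level 0: Q
Level 1: J, S
Level 2: G, F, K
Level 3: Y, D, B, U, P
Level 4: T, X
Full level-order sequence: Q, J, S, G, F, K, Y, D, B, U, P, T, X.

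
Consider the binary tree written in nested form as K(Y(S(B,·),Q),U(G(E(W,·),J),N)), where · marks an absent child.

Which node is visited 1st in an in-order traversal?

B

In-order visits the left subtree, then the node, then the right subtree.
At K: go left to Y.
  At Y: go left to S.
    At S: go left to B.
      B is a leaf — visit B.
    Visit S.
    At S: no right child.
  Visit Y.
  At Y: go right to Q.
    Q is a leaf — visit Q.
Visit K.
At K: go right to U.
  At U: go left to G.
    At G: go left to E.
      At E: go left to W.
        W is a leaf — visit W.
      Visit E.
      At E: no right child.
    Visit G.
    At G: go right to J.
      J is a leaf — visit J.
  Visit U.
  At U: go right to N.
    N is a leaf — visit N.
Full in-order sequence: B, S, Y, Q, K, W, E, G, J, U, N.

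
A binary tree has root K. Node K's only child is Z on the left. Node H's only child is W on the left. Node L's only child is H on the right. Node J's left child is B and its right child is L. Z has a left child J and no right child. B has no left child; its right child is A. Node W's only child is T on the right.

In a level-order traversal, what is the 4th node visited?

B

Level-order visits nodes level by level from the root, left to right within each level.
Level 0: K
Level 1: Z
Level 2: J
Level 3: B, L
Level 4: A, H
Level 5: W
Level 6: T
Full level-order sequence: K, Z, J, B, L, A, H, W, T.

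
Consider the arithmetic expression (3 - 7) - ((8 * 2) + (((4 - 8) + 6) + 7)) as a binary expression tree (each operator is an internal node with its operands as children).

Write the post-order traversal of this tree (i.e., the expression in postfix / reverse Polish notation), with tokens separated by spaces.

Post-order on an expression tree gives postfix notation: for each operator, emit left operand, right operand, then the operator.

3 7 - 8 2 * 4 8 - 6 + 7 + + -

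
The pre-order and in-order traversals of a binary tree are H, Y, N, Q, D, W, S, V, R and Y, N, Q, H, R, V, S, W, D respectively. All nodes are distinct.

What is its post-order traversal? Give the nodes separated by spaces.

Q N Y R V S W D H

The first element of pre-order is the root; it splits in-order into left and right subtrees.
Root H: left subtree has 3 nodes {Y, N, Q}, right has 5 {R, V, S, W, D}.
  Root Y: left subtree has 0 nodes { }, right has 2 {N, Q}.
    Root N: left subtree has 0 nodes { }, right has 1 {Q}.
  Root D: left subtree has 4 nodes {R, V, S, W}, right has 0 { }.
    Root W: left subtree has 3 nodes {R, V, S}, right has 0 { }.
      Root S: left subtree has 2 nodes {R, V}, right has 0 { }.
        Root V: left subtree has 1 node {R}, right has 0 { }.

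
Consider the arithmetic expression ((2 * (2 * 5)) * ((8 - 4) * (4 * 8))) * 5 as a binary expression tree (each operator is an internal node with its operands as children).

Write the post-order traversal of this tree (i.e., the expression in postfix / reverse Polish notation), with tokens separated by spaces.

2 2 5 * * 8 4 - 4 8 * * * 5 *

Post-order on an expression tree gives postfix notation: for each operator, emit left operand, right operand, then the operator.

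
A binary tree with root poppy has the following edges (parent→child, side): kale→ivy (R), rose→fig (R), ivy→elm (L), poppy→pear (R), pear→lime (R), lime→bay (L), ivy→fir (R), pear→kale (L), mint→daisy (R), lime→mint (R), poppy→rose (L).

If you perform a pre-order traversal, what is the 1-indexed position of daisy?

12

Pre-order visits the node, then its left subtree, then its right subtree.
Visit poppy.
At poppy: go left to rose.
  Visit rose.
  At rose: no left child.
  At rose: go right to fig.
    fig is a leaf — visit fig.
At poppy: go right to pear.
  Visit pear.
  At pear: go left to kale.
    Visit kale.
    At kale: no left child.
    At kale: go right to ivy.
      Visit ivy.
      At ivy: go left to elm.
        elm is a leaf — visit elm.
      At ivy: go right to fir.
        fir is a leaf — visit fir.
  At pear: go right to lime.
    Visit lime.
    At lime: go left to bay.
      bay is a leaf — visit bay.
    At lime: go right to mint.
      Visit mint.
      At mint: no left child.
      At mint: go right to daisy.
        daisy is a leaf — visit daisy.
Full pre-order sequence: poppy, rose, fig, pear, kale, ivy, elm, fir, lime, bay, mint, daisy.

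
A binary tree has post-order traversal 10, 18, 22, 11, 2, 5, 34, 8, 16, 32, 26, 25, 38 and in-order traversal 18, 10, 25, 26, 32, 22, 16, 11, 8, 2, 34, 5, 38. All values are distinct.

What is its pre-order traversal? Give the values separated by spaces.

The last element of post-order is the root; it splits in-order into left and right subtrees.
Root 38: left subtree has 12 nodes {18, 10, 25, 26, 32, 22, 16, 11, 8, 2, 34, 5}, right has 0 { }.
  Root 25: left subtree has 2 nodes {18, 10}, right has 9 {26, 32, 22, 16, 11, 8, 2, 34, 5}.
    Root 18: left subtree has 0 nodes { }, right has 1 {10}.
    Root 26: left subtree has 0 nodes { }, right has 8 {32, 22, 16, 11, 8, 2, 34, 5}.
      Root 32: left subtree has 0 nodes { }, right has 7 {22, 16, 11, 8, 2, 34, 5}.
        Root 16: left subtree has 1 node {22}, right has 5 {11, 8, 2, 34, 5}.
          Root 8: left subtree has 1 node {11}, right has 3 {2, 34, 5}.
            Root 34: left subtree has 1 node {2}, right has 1 {5}.

38 25 18 10 26 32 16 22 8 11 34 2 5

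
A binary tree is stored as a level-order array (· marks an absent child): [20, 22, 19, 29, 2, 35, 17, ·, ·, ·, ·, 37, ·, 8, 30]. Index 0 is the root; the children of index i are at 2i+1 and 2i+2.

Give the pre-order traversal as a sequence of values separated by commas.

20, 22, 29, 2, 19, 35, 37, 17, 8, 30

Pre-order visits the node, then its left subtree, then its right subtree.
Visit 20.
At 20: go left to 22.
  Visit 22.
  At 22: go left to 29.
    29 is a leaf — visit 29.
  At 22: go right to 2.
    2 is a leaf — visit 2.
At 20: go right to 19.
  Visit 19.
  At 19: go left to 35.
    Visit 35.
    At 35: go left to 37.
      37 is a leaf — visit 37.
    At 35: no right child.
  At 19: go right to 17.
    Visit 17.
    At 17: go left to 8.
      8 is a leaf — visit 8.
    At 17: go right to 30.
      30 is a leaf — visit 30.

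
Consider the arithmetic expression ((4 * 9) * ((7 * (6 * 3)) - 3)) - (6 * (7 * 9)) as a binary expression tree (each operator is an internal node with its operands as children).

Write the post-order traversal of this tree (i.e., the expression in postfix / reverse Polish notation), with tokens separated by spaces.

Post-order on an expression tree gives postfix notation: for each operator, emit left operand, right operand, then the operator.

4 9 * 7 6 3 * * 3 - * 6 7 9 * * -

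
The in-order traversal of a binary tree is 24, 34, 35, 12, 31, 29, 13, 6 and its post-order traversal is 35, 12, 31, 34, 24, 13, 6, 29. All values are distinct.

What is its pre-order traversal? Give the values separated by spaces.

29 24 34 31 12 35 6 13

The last element of post-order is the root; it splits in-order into left and right subtrees.
Root 29: left subtree has 5 nodes {24, 34, 35, 12, 31}, right has 2 {13, 6}.
  Root 24: left subtree has 0 nodes { }, right has 4 {34, 35, 12, 31}.
    Root 34: left subtree has 0 nodes { }, right has 3 {35, 12, 31}.
      Root 31: left subtree has 2 nodes {35, 12}, right has 0 { }.
        Root 12: left subtree has 1 node {35}, right has 0 { }.
  Root 6: left subtree has 1 node {13}, right has 0 { }.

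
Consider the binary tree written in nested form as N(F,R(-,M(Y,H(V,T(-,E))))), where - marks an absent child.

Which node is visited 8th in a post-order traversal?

Post-order visits the left subtree, then the right subtree, then the node.
At N: go left to F.
  F is a leaf — visit F.
At N: go right to R.
  At R: no left child.
  At R: go right to M.
    At M: go left to Y.
      Y is a leaf — visit Y.
    At M: go right to H.
      At H: go left to V.
        V is a leaf — visit V.
      At H: go right to T.
        At T: no left child.
        At T: go right to E.
          E is a leaf — visit E.
        Visit T.
      Visit H.
    Visit M.
  Visit R.
Visit N.
Full post-order sequence: F, Y, V, E, T, H, M, R, N.

R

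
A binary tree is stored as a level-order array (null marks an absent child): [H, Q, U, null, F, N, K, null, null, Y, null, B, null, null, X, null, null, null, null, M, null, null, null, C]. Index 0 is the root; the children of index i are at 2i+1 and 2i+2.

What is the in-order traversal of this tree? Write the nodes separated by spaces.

In-order visits the left subtree, then the node, then the right subtree.
At H: go left to Q.
  At Q: no left child.
  Visit Q.
  At Q: go right to F.
    At F: go left to Y.
      At Y: go left to M.
        M is a leaf — visit M.
      Visit Y.
      At Y: no right child.
    Visit F.
    At F: no right child.
Visit H.
At H: go right to U.
  At U: go left to N.
    At N: go left to B.
      At B: go left to C.
        C is a leaf — visit C.
      Visit B.
      At B: no right child.
    Visit N.
    At N: no right child.
  Visit U.
  At U: go right to K.
    At K: no left child.
    Visit K.
    At K: go right to X.
      X is a leaf — visit X.

Q M Y F H C B N U K X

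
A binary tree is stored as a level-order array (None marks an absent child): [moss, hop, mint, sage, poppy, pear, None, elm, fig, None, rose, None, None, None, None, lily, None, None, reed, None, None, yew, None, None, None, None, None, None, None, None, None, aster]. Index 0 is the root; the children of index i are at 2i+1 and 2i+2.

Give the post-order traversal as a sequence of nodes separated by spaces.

Post-order visits the left subtree, then the right subtree, then the node.
At moss: go left to hop.
  At hop: go left to sage.
    At sage: go left to elm.
      At elm: go left to lily.
        At lily: go left to aster.
          aster is a leaf — visit aster.
        At lily: no right child.
        Visit lily.
      At elm: no right child.
      Visit elm.
    At sage: go right to fig.
      At fig: no left child.
      At fig: go right to reed.
        reed is a leaf — visit reed.
      Visit fig.
    Visit sage.
  At hop: go right to poppy.
    At poppy: no left child.
    At poppy: go right to rose.
      At rose: go left to yew.
        yew is a leaf — visit yew.
      At rose: no right child.
      Visit rose.
    Visit poppy.
  Visit hop.
At moss: go right to mint.
  At mint: go left to pear.
    pear is a leaf — visit pear.
  At mint: no right child.
  Visit mint.
Visit moss.

aster lily elm reed fig sage yew rose poppy hop pear mint moss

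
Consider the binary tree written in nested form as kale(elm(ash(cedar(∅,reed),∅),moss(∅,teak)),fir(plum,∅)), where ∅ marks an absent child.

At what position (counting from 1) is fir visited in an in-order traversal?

9

In-order visits the left subtree, then the node, then the right subtree.
At kale: go left to elm.
  At elm: go left to ash.
    At ash: go left to cedar.
      At cedar: no left child.
      Visit cedar.
      At cedar: go right to reed.
        reed is a leaf — visit reed.
    Visit ash.
    At ash: no right child.
  Visit elm.
  At elm: go right to moss.
    At moss: no left child.
    Visit moss.
    At moss: go right to teak.
      teak is a leaf — visit teak.
Visit kale.
At kale: go right to fir.
  At fir: go left to plum.
    plum is a leaf — visit plum.
  Visit fir.
  At fir: no right child.
Full in-order sequence: cedar, reed, ash, elm, moss, teak, kale, plum, fir.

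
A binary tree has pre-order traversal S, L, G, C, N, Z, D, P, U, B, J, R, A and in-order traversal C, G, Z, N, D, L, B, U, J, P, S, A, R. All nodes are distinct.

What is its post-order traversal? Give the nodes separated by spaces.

C Z D N G B J U P L A R S

The first element of pre-order is the root; it splits in-order into left and right subtrees.
Root S: left subtree has 10 nodes {C, G, Z, N, D, L, B, U, J, P}, right has 2 {A, R}.
  Root L: left subtree has 5 nodes {C, G, Z, N, D}, right has 4 {B, U, J, P}.
    Root G: left subtree has 1 node {C}, right has 3 {Z, N, D}.
      Root N: left subtree has 1 node {Z}, right has 1 {D}.
    Root P: left subtree has 3 nodes {B, U, J}, right has 0 { }.
      Root U: left subtree has 1 node {B}, right has 1 {J}.
  Root R: left subtree has 1 node {A}, right has 0 { }.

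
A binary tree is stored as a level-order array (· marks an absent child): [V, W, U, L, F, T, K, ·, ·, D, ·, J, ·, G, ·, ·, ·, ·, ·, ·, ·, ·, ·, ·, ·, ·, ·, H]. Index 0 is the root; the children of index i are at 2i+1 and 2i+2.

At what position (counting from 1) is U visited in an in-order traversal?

In-order visits the left subtree, then the node, then the right subtree.
At V: go left to W.
  At W: go left to L.
    L is a leaf — visit L.
  Visit W.
  At W: go right to F.
    At F: go left to D.
      D is a leaf — visit D.
    Visit F.
    At F: no right child.
Visit V.
At V: go right to U.
  At U: go left to T.
    At T: go left to J.
      J is a leaf — visit J.
    Visit T.
    At T: no right child.
  Visit U.
  At U: go right to K.
    At K: go left to G.
      At G: go left to H.
        H is a leaf — visit H.
      Visit G.
      At G: no right child.
    Visit K.
    At K: no right child.
Full in-order sequence: L, W, D, F, V, J, T, U, H, G, K.

8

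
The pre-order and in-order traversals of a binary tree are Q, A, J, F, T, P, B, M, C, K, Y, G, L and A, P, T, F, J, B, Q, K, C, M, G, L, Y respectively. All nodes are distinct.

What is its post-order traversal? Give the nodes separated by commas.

The first element of pre-order is the root; it splits in-order into left and right subtrees.
Root Q: left subtree has 6 nodes {A, P, T, F, J, B}, right has 6 {K, C, M, G, L, Y}.
  Root A: left subtree has 0 nodes { }, right has 5 {P, T, F, J, B}.
    Root J: left subtree has 3 nodes {P, T, F}, right has 1 {B}.
      Root F: left subtree has 2 nodes {P, T}, right has 0 { }.
        Root T: left subtree has 1 node {P}, right has 0 { }.
  Root M: left subtree has 2 nodes {K, C}, right has 3 {G, L, Y}.
    Root C: left subtree has 1 node {K}, right has 0 { }.
    Root Y: left subtree has 2 nodes {G, L}, right has 0 { }.
      Root G: left subtree has 0 nodes { }, right has 1 {L}.

P, T, F, B, J, A, K, C, L, G, Y, M, Q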